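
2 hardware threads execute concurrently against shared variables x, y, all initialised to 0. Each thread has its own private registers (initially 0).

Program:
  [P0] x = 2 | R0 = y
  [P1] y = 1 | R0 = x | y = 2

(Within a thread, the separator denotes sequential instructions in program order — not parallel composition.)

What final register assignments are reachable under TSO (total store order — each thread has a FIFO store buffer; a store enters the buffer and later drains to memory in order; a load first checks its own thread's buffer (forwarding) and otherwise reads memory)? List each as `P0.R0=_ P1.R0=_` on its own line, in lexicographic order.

P0.R0=0 P1.R0=0
P0.R0=0 P1.R0=2
P0.R0=1 P1.R0=0
P0.R0=1 P1.R0=2
P0.R0=2 P1.R0=0
P0.R0=2 P1.R0=2

outcome vector order: (P0.R0,P1.R0)
|TSO outcomes| = 6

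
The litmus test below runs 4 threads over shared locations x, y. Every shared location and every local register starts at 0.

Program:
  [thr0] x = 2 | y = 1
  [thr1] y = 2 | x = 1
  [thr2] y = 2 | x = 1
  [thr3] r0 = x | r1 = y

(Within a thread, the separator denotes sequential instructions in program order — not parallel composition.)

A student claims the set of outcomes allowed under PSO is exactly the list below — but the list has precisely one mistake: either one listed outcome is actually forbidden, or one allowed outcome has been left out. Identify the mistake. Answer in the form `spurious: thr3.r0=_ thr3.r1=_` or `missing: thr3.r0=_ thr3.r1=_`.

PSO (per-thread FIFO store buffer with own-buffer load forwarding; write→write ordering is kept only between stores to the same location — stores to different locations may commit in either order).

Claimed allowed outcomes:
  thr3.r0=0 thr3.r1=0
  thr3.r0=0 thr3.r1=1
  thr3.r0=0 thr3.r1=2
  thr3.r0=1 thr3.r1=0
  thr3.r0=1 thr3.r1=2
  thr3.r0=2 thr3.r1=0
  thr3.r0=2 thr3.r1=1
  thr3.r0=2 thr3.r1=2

outcome vector order: (thr3.r0,thr3.r1)
[PSO] allowed = {00 01 02 10 11 12 20 21 22}
PSO∖claimed = {11}

missing: thr3.r0=1 thr3.r1=1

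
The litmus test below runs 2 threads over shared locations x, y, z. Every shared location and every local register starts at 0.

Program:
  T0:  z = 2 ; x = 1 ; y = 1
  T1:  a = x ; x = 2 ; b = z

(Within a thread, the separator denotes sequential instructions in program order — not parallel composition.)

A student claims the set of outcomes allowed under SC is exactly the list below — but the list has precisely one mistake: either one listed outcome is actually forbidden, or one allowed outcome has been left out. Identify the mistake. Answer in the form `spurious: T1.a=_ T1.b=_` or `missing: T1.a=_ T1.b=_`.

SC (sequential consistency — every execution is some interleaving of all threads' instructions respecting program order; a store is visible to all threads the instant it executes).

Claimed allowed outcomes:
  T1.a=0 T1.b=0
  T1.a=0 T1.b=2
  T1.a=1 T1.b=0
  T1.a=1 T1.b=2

outcome vector order: (T1.a,T1.b)
SC (3): (0,0); (0,2); (1,2)
claimed∖SC = {(1,0)}

spurious: T1.a=1 T1.b=0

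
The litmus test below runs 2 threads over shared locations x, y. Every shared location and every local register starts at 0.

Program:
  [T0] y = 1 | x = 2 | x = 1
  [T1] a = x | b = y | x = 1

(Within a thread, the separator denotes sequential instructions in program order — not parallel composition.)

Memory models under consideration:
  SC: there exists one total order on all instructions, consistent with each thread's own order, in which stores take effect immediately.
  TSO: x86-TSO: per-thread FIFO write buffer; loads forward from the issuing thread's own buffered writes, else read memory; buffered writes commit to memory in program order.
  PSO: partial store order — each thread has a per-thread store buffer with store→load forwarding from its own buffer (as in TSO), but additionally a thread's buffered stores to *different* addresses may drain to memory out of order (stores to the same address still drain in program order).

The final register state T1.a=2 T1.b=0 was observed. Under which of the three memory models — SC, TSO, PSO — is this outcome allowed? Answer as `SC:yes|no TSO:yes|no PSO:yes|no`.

outcome vector order: (T1.a,T1.b)
[SC] allowed = {(0,0); (0,1); (1,1); (2,1)}
[TSO] allowed = {(0,0); (0,1); (1,1); (2,1)}
[PSO] allowed = {(0,0); (0,1); (1,0); (1,1); (2,0); (2,1)}
target (2,0) ∈ {PSO}

SC:no TSO:no PSO:yes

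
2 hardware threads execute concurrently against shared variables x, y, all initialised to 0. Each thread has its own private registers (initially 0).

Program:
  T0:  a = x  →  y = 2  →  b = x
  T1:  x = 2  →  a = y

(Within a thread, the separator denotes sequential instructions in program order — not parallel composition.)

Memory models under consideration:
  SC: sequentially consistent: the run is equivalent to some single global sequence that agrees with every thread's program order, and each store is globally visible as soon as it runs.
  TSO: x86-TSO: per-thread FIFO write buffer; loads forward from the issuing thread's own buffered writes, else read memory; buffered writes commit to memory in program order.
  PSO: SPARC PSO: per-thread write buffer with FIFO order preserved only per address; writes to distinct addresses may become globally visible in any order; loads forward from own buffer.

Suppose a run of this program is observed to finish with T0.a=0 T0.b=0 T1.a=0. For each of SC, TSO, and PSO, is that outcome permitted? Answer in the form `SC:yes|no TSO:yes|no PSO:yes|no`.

outcome vector order: (T0.a,T0.b,T1.a)
SC: 5 outcomes — {0/0/2, 0/2/0, 0/2/2, 2/2/0, 2/2/2}
TSO: 6 outcomes — {0/0/0, 0/0/2, 0/2/0, 0/2/2, 2/2/0, 2/2/2}
PSO: 6 outcomes — {0/0/0, 0/0/2, 0/2/0, 0/2/2, 2/2/0, 2/2/2}
target 0/0/0 ∈ {TSO,PSO}

SC:no TSO:yes PSO:yes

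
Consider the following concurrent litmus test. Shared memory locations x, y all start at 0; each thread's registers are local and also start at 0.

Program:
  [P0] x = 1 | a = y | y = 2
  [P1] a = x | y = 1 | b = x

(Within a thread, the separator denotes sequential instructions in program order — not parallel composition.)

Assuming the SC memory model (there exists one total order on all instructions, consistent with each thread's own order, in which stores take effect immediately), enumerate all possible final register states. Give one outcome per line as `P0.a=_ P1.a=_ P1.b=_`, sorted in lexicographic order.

outcome vector order: (P0.a,P1.a,P1.b)
|SC outcomes| = 5

P0.a=0 P1.a=0 P1.b=1
P0.a=0 P1.a=1 P1.b=1
P0.a=1 P1.a=0 P1.b=0
P0.a=1 P1.a=0 P1.b=1
P0.a=1 P1.a=1 P1.b=1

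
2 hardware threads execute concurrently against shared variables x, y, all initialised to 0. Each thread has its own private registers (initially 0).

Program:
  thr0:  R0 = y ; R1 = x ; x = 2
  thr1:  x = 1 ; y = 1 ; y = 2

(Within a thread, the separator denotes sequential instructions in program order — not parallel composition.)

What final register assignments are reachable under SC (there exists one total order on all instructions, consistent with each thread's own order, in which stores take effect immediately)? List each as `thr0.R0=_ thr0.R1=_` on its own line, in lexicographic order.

thr0.R0=0 thr0.R1=0
thr0.R0=0 thr0.R1=1
thr0.R0=1 thr0.R1=1
thr0.R0=2 thr0.R1=1

outcome vector order: (thr0.R0,thr0.R1)
|SC outcomes| = 4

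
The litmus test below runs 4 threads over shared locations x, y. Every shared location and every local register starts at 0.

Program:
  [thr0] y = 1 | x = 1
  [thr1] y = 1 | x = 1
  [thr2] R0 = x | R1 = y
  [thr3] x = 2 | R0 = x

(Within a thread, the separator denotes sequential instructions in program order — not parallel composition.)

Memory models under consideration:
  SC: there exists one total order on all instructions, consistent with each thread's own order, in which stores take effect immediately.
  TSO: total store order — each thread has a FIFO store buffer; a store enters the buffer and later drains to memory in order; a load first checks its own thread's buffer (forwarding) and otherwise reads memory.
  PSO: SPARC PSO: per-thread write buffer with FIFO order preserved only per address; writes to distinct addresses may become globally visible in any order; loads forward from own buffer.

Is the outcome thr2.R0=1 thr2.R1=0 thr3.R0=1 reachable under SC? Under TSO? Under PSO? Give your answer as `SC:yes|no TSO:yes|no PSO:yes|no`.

SC:no TSO:no PSO:yes

outcome vector order: (thr2.R0,thr2.R1,thr3.R0)
under SC → <0 0 1>; <0 0 2>; <0 1 1>; <0 1 2>; <1 1 1>; <1 1 2>; <2 0 1>; <2 0 2>; <2 1 1>; <2 1 2>
under TSO → <0 0 1>; <0 0 2>; <0 1 1>; <0 1 2>; <1 1 1>; <1 1 2>; <2 0 1>; <2 0 2>; <2 1 1>; <2 1 2>
under PSO → <0 0 1>; <0 0 2>; <0 1 1>; <0 1 2>; <1 0 1>; <1 0 2>; <1 1 1>; <1 1 2>; <2 0 1>; <2 0 2>; <2 1 1>; <2 1 2>
target <1 0 1> ∈ {PSO}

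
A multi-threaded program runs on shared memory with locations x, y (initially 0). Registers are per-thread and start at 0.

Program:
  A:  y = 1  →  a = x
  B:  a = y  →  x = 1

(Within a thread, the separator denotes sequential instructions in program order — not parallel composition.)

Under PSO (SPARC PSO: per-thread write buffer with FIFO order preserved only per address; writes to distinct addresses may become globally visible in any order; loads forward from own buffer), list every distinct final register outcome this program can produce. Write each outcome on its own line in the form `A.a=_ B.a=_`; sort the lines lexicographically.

outcome vector order: (A.a,B.a)
|PSO outcomes| = 4

A.a=0 B.a=0
A.a=0 B.a=1
A.a=1 B.a=0
A.a=1 B.a=1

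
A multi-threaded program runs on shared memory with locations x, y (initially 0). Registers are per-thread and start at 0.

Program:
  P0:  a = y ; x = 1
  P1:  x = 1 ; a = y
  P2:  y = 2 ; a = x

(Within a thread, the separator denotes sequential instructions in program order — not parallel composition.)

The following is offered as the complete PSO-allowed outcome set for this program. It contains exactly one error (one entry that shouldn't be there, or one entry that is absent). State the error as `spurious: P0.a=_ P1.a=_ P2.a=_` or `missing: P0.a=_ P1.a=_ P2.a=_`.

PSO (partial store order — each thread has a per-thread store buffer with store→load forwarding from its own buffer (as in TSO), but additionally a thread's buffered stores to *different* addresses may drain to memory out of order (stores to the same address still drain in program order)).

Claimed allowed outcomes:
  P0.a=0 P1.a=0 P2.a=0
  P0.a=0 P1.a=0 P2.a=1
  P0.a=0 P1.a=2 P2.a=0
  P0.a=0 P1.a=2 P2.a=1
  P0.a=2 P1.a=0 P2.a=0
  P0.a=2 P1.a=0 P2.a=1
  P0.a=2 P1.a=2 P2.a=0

outcome vector order: (P0.a,P1.a,P2.a)
[PSO] allowed = {<0 0 0>; <0 0 1>; <0 2 0>; <0 2 1>; <2 0 0>; <2 0 1>; <2 2 0>; <2 2 1>}
PSO∖claimed = {<2 2 1>}

missing: P0.a=2 P1.a=2 P2.a=1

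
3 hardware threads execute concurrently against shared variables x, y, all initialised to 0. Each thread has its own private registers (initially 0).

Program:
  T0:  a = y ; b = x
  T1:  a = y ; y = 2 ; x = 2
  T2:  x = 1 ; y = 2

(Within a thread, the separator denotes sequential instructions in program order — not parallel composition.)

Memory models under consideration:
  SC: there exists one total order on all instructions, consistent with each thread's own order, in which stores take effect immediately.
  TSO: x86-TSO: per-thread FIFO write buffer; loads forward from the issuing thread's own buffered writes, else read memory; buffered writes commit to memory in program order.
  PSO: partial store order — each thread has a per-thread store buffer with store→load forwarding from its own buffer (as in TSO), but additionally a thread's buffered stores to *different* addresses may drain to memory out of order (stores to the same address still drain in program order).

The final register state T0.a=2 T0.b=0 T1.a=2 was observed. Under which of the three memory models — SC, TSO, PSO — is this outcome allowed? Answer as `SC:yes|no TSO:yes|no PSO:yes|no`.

SC:no TSO:no PSO:yes

outcome vector order: (T0.a,T0.b,T1.a)
under SC → (0,0,0); (0,0,2); (0,1,0); (0,1,2); (0,2,0); (0,2,2); (2,0,0); (2,1,0); (2,1,2); (2,2,0); (2,2,2)
under TSO → (0,0,0); (0,0,2); (0,1,0); (0,1,2); (0,2,0); (0,2,2); (2,0,0); (2,1,0); (2,1,2); (2,2,0); (2,2,2)
under PSO → (0,0,0); (0,0,2); (0,1,0); (0,1,2); (0,2,0); (0,2,2); (2,0,0); (2,0,2); (2,1,0); (2,1,2); (2,2,0); (2,2,2)
target (2,0,2) ∈ {PSO}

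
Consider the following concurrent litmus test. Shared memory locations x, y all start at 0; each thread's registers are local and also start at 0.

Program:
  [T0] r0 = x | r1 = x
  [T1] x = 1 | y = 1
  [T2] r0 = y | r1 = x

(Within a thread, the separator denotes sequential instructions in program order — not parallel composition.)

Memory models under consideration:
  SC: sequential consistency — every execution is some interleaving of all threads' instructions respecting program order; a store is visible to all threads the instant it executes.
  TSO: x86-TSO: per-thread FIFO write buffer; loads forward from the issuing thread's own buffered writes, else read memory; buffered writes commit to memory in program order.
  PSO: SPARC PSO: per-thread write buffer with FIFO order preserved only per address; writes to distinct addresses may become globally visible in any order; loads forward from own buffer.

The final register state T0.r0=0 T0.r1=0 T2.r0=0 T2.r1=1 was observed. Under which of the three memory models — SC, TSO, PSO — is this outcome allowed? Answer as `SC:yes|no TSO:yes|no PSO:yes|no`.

outcome vector order: (T0.r0,T0.r1,T2.r0,T2.r1)
SC: 9 outcomes — {0/0/0/0; 0/0/0/1; 0/0/1/1; 0/1/0/0; 0/1/0/1; 0/1/1/1; 1/1/0/0; 1/1/0/1; 1/1/1/1}
TSO: 9 outcomes — {0/0/0/0; 0/0/0/1; 0/0/1/1; 0/1/0/0; 0/1/0/1; 0/1/1/1; 1/1/0/0; 1/1/0/1; 1/1/1/1}
PSO: 12 outcomes — {0/0/0/0; 0/0/0/1; 0/0/1/0; 0/0/1/1; 0/1/0/0; 0/1/0/1; 0/1/1/0; 0/1/1/1; 1/1/0/0; 1/1/0/1; 1/1/1/0; 1/1/1/1}
target 0/0/0/1 ∈ {SC,TSO,PSO}

SC:yes TSO:yes PSO:yes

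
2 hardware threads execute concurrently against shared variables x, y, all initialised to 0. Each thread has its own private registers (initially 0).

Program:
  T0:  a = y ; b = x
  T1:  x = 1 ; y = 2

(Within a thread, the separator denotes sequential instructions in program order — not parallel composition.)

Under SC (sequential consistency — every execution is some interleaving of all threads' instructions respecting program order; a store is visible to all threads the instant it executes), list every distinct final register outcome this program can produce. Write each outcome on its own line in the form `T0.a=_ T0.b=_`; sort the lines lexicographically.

outcome vector order: (T0.a,T0.b)
|SC outcomes| = 3

T0.a=0 T0.b=0
T0.a=0 T0.b=1
T0.a=2 T0.b=1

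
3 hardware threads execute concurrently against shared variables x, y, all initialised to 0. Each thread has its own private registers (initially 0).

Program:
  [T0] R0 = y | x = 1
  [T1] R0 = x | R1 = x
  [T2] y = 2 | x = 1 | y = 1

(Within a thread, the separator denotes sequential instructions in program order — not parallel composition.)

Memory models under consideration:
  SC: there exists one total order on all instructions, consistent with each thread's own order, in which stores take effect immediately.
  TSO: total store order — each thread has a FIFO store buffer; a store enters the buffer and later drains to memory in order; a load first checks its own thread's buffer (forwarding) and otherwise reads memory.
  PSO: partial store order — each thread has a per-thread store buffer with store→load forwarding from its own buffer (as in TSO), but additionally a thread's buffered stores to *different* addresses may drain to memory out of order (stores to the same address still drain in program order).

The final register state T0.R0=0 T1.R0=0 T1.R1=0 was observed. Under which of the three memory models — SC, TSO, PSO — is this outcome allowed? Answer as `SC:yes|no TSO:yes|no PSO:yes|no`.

SC:yes TSO:yes PSO:yes

outcome vector order: (T0.R0,T1.R0,T1.R1)
SC: 9 outcomes — {<0 0 0> <0 0 1> <0 1 1> <1 0 0> <1 0 1> <1 1 1> <2 0 0> <2 0 1> <2 1 1>}
TSO: 9 outcomes — {<0 0 0> <0 0 1> <0 1 1> <1 0 0> <1 0 1> <1 1 1> <2 0 0> <2 0 1> <2 1 1>}
PSO: 9 outcomes — {<0 0 0> <0 0 1> <0 1 1> <1 0 0> <1 0 1> <1 1 1> <2 0 0> <2 0 1> <2 1 1>}
target <0 0 0> ∈ {SC,TSO,PSO}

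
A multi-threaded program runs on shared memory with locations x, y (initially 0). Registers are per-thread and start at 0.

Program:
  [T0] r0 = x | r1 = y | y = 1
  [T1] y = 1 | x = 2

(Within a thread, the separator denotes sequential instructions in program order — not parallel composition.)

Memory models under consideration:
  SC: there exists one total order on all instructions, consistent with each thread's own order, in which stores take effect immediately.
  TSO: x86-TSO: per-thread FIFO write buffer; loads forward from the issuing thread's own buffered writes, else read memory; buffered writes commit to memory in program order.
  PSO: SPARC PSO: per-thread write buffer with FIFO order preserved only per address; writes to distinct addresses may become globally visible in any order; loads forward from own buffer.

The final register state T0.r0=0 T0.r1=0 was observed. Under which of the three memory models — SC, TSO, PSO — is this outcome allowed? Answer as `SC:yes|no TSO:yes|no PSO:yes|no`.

outcome vector order: (T0.r0,T0.r1)
under SC → (0,0), (0,1), (2,1)
under TSO → (0,0), (0,1), (2,1)
under PSO → (0,0), (0,1), (2,0), (2,1)
target (0,0) ∈ {SC,TSO,PSO}

SC:yes TSO:yes PSO:yes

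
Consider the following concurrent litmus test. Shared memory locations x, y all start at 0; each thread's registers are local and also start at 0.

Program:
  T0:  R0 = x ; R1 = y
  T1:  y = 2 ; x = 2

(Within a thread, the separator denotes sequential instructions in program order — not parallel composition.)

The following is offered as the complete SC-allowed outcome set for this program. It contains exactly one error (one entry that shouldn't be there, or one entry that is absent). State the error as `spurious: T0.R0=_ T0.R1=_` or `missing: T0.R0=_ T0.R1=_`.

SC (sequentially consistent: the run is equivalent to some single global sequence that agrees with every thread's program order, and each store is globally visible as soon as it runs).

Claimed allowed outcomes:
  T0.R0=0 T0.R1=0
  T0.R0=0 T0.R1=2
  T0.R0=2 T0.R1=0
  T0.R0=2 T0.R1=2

outcome vector order: (T0.R0,T0.R1)
SC (3): <0 0>; <0 2>; <2 2>
claimed∖SC = {<2 0>}

spurious: T0.R0=2 T0.R1=0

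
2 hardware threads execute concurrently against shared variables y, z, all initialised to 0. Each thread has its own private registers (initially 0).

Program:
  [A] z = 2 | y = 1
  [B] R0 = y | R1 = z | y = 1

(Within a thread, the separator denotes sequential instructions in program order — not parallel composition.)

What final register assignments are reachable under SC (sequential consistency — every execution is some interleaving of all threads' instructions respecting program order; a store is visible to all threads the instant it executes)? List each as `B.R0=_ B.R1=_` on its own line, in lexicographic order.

outcome vector order: (B.R0,B.R1)
|SC outcomes| = 3

B.R0=0 B.R1=0
B.R0=0 B.R1=2
B.R0=1 B.R1=2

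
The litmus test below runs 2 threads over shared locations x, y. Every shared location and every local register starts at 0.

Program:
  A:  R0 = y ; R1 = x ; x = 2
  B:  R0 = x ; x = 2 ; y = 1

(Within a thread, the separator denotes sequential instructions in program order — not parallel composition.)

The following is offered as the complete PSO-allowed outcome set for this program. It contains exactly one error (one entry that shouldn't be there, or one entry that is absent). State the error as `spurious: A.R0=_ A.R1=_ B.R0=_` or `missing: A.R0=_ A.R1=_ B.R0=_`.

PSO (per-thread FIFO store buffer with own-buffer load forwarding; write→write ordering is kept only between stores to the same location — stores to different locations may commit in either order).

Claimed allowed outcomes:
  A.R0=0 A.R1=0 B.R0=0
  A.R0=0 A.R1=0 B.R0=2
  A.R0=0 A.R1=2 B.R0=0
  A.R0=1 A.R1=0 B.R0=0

missing: A.R0=1 A.R1=2 B.R0=0

outcome vector order: (A.R0,A.R1,B.R0)
PSO (5): (0,0,0), (0,0,2), (0,2,0), (1,0,0), (1,2,0)
PSO∖claimed = {(1,2,0)}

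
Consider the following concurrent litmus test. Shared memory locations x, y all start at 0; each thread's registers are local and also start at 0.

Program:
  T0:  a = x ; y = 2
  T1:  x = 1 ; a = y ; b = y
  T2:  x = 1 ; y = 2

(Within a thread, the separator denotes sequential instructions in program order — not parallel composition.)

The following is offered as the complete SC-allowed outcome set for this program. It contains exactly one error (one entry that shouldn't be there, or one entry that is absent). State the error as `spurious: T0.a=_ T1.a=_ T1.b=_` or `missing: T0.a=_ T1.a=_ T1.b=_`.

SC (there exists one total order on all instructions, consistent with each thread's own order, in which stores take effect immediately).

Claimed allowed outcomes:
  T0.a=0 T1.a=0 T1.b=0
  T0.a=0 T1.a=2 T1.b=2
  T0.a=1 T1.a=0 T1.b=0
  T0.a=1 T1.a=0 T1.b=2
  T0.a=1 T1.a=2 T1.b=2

outcome vector order: (T0.a,T1.a,T1.b)
SC: 6 outcomes — {000, 002, 022, 100, 102, 122}
SC∖claimed = {002}

missing: T0.a=0 T1.a=0 T1.b=2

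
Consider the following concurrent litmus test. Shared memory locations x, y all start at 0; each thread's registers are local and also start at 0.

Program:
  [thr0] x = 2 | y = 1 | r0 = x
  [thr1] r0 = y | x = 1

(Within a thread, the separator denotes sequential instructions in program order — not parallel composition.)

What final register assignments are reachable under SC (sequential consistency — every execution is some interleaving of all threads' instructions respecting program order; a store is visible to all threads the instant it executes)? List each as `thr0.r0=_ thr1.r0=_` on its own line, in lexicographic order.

outcome vector order: (thr0.r0,thr1.r0)
|SC outcomes| = 4

thr0.r0=1 thr1.r0=0
thr0.r0=1 thr1.r0=1
thr0.r0=2 thr1.r0=0
thr0.r0=2 thr1.r0=1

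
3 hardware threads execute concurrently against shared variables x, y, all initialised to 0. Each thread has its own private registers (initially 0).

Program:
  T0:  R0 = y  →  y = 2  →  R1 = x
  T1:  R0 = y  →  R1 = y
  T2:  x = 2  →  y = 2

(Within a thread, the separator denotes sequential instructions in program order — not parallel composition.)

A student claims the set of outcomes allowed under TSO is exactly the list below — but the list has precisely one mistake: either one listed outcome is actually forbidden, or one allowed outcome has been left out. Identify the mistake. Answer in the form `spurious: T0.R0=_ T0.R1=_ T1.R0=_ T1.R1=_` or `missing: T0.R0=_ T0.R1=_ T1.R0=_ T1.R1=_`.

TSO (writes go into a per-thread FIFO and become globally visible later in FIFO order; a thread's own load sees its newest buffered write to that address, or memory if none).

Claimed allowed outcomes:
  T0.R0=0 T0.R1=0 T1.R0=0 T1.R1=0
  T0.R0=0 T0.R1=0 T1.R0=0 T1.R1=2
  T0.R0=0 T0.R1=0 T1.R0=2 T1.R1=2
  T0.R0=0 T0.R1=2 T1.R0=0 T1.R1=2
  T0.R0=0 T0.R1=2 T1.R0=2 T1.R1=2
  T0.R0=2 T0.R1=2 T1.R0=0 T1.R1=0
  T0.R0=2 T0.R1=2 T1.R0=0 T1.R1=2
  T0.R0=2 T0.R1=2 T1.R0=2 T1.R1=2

missing: T0.R0=0 T0.R1=2 T1.R0=0 T1.R1=0

outcome vector order: (T0.R0,T0.R1,T1.R0,T1.R1)
TSO: 9 outcomes — {<0 0 0 0>, <0 0 0 2>, <0 0 2 2>, <0 2 0 0>, <0 2 0 2>, <0 2 2 2>, <2 2 0 0>, <2 2 0 2>, <2 2 2 2>}
TSO∖claimed = {<0 2 0 0>}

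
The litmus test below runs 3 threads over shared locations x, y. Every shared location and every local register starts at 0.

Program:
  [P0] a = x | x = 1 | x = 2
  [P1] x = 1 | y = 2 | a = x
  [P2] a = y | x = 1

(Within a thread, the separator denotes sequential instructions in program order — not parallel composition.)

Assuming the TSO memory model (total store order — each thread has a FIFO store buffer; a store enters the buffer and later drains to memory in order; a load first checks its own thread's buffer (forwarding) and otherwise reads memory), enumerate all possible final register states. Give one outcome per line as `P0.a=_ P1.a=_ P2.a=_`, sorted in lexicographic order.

P0.a=0 P1.a=1 P2.a=0
P0.a=0 P1.a=1 P2.a=2
P0.a=0 P1.a=2 P2.a=0
P0.a=0 P1.a=2 P2.a=2
P0.a=1 P1.a=1 P2.a=0
P0.a=1 P1.a=1 P2.a=2
P0.a=1 P1.a=2 P2.a=0
P0.a=1 P1.a=2 P2.a=2

outcome vector order: (P0.a,P1.a,P2.a)
|TSO outcomes| = 8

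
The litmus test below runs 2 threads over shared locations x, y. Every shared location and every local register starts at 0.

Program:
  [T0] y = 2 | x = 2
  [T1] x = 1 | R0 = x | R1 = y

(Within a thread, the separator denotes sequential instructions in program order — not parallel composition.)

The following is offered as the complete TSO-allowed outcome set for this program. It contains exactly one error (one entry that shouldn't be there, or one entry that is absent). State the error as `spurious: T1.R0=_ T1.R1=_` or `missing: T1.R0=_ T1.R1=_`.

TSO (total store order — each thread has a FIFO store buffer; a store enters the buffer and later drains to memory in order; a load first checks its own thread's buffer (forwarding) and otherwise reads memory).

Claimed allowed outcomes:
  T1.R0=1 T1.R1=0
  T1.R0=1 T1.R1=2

outcome vector order: (T1.R0,T1.R1)
TSO: 3 outcomes — {1/0; 1/2; 2/2}
TSO∖claimed = {2/2}

missing: T1.R0=2 T1.R1=2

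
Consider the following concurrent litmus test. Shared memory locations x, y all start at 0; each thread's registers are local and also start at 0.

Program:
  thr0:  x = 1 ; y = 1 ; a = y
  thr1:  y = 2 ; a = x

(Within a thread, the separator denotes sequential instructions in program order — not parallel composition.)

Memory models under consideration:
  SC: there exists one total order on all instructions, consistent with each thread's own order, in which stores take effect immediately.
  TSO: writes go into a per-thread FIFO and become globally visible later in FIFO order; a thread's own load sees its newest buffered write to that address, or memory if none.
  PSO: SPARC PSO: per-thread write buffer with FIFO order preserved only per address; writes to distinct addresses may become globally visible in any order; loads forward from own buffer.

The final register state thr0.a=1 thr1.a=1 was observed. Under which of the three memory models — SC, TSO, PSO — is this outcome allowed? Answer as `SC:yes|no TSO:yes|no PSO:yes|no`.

outcome vector order: (thr0.a,thr1.a)
under SC → <1 0>; <1 1>; <2 1>
under TSO → <1 0>; <1 1>; <2 0>; <2 1>
under PSO → <1 0>; <1 1>; <2 0>; <2 1>
target <1 1> ∈ {SC,TSO,PSO}

SC:yes TSO:yes PSO:yes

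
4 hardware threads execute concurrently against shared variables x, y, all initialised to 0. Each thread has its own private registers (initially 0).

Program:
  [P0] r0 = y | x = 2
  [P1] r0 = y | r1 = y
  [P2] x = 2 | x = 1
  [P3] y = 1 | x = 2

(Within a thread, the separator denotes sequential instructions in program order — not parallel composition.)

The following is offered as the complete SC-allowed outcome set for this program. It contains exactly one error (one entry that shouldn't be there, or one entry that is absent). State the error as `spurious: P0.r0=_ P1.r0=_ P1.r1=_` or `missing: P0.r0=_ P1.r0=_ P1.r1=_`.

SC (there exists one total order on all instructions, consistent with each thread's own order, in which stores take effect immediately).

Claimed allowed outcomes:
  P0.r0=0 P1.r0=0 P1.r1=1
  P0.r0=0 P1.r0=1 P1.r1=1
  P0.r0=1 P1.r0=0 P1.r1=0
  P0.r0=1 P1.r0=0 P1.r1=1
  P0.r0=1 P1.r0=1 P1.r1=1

missing: P0.r0=0 P1.r0=0 P1.r1=0

outcome vector order: (P0.r0,P1.r0,P1.r1)
SC (6): (0,0,0), (0,0,1), (0,1,1), (1,0,0), (1,0,1), (1,1,1)
SC∖claimed = {(0,0,0)}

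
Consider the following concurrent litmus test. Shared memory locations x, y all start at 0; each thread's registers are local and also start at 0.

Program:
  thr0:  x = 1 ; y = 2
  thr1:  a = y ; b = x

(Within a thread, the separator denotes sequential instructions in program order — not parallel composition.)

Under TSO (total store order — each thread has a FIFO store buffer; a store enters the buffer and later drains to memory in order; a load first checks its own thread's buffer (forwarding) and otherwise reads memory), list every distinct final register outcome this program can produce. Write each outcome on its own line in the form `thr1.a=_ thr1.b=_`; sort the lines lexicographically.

thr1.a=0 thr1.b=0
thr1.a=0 thr1.b=1
thr1.a=2 thr1.b=1

outcome vector order: (thr1.a,thr1.b)
|TSO outcomes| = 3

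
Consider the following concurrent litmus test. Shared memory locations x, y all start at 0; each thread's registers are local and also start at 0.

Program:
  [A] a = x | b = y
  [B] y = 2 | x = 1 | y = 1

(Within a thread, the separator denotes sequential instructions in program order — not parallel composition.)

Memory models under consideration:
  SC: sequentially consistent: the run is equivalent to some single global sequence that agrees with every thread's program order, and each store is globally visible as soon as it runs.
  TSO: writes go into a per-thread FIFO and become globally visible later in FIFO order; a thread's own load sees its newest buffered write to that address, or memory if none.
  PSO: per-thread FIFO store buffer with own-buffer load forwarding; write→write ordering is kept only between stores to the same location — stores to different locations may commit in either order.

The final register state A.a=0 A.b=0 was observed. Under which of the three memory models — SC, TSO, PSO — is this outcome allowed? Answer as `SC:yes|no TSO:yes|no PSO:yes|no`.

SC:yes TSO:yes PSO:yes

outcome vector order: (A.a,A.b)
SC (5): 0/0 0/1 0/2 1/1 1/2
TSO (5): 0/0 0/1 0/2 1/1 1/2
PSO (6): 0/0 0/1 0/2 1/0 1/1 1/2
target 0/0 ∈ {SC,TSO,PSO}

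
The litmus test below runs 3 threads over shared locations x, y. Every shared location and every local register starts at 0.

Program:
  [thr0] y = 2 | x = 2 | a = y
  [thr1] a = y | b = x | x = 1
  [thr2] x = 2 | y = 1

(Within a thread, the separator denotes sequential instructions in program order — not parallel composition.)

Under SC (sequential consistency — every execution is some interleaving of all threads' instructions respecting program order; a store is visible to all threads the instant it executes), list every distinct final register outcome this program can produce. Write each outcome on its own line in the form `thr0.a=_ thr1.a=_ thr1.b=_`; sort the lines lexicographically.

outcome vector order: (thr0.a,thr1.a,thr1.b)
|SC outcomes| = 10

thr0.a=1 thr1.a=0 thr1.b=0
thr0.a=1 thr1.a=0 thr1.b=2
thr0.a=1 thr1.a=1 thr1.b=2
thr0.a=1 thr1.a=2 thr1.b=0
thr0.a=1 thr1.a=2 thr1.b=2
thr0.a=2 thr1.a=0 thr1.b=0
thr0.a=2 thr1.a=0 thr1.b=2
thr0.a=2 thr1.a=1 thr1.b=2
thr0.a=2 thr1.a=2 thr1.b=0
thr0.a=2 thr1.a=2 thr1.b=2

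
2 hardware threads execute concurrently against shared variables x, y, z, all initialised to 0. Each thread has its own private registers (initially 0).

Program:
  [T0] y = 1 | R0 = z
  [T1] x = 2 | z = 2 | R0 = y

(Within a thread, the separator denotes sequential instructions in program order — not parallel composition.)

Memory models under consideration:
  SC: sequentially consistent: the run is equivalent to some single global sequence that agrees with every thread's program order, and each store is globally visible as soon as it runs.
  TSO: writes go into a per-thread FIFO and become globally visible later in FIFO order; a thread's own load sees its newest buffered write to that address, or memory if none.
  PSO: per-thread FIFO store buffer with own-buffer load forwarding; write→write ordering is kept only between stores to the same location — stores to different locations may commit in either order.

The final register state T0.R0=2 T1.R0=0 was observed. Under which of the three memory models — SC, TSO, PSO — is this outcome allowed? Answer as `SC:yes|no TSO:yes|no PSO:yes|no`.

SC:yes TSO:yes PSO:yes

outcome vector order: (T0.R0,T1.R0)
SC: 3 outcomes — {0/1 2/0 2/1}
TSO: 4 outcomes — {0/0 0/1 2/0 2/1}
PSO: 4 outcomes — {0/0 0/1 2/0 2/1}
target 2/0 ∈ {SC,TSO,PSO}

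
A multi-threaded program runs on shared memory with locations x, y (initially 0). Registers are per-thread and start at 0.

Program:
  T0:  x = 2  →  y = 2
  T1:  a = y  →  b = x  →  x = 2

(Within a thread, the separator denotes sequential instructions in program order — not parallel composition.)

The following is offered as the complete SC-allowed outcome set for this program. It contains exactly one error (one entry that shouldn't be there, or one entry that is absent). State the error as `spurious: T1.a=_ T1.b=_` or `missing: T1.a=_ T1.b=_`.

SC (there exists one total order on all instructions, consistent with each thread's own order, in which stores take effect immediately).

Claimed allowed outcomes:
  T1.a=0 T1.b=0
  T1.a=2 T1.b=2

outcome vector order: (T1.a,T1.b)
[SC] allowed = {0/0; 0/2; 2/2}
SC∖claimed = {0/2}

missing: T1.a=0 T1.b=2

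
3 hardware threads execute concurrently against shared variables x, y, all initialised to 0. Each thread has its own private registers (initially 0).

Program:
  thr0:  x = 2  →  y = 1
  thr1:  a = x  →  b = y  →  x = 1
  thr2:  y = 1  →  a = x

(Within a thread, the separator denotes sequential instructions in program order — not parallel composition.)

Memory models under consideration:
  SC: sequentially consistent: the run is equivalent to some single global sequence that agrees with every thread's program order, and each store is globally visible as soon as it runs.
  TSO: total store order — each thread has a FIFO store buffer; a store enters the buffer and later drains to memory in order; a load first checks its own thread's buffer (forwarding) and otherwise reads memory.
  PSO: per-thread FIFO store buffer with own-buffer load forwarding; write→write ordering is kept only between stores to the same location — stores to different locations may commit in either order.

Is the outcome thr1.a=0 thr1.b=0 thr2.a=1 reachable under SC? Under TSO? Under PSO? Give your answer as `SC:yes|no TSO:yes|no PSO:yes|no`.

outcome vector order: (thr1.a,thr1.b,thr2.a)
under SC → 0/0/0; 0/0/1; 0/0/2; 0/1/0; 0/1/1; 0/1/2; 2/0/1; 2/0/2; 2/1/0; 2/1/1; 2/1/2
under TSO → 0/0/0; 0/0/1; 0/0/2; 0/1/0; 0/1/1; 0/1/2; 2/0/0; 2/0/1; 2/0/2; 2/1/0; 2/1/1; 2/1/2
under PSO → 0/0/0; 0/0/1; 0/0/2; 0/1/0; 0/1/1; 0/1/2; 2/0/0; 2/0/1; 2/0/2; 2/1/0; 2/1/1; 2/1/2
target 0/0/1 ∈ {SC,TSO,PSO}

SC:yes TSO:yes PSO:yes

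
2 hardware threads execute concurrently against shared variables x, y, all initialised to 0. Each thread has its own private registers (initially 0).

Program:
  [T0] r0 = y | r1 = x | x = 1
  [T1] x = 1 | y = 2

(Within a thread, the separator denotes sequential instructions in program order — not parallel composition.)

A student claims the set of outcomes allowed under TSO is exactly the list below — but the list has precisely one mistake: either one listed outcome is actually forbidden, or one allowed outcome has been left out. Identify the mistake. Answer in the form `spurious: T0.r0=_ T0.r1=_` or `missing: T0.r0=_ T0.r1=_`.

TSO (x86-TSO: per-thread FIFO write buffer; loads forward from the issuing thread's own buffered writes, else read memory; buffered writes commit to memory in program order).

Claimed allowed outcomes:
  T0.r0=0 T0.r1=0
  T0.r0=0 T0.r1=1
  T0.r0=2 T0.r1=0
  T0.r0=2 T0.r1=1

spurious: T0.r0=2 T0.r1=0

outcome vector order: (T0.r0,T0.r1)
[TSO] allowed = {00; 01; 21}
claimed∖TSO = {20}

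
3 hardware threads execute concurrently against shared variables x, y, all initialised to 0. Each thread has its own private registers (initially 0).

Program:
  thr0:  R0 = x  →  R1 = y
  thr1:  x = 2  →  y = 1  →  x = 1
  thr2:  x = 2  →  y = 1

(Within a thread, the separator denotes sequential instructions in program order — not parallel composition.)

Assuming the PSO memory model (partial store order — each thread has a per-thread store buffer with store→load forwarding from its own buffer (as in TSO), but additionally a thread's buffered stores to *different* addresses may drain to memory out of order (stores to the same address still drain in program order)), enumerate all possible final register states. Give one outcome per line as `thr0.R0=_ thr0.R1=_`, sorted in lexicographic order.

outcome vector order: (thr0.R0,thr0.R1)
|PSO outcomes| = 6

thr0.R0=0 thr0.R1=0
thr0.R0=0 thr0.R1=1
thr0.R0=1 thr0.R1=0
thr0.R0=1 thr0.R1=1
thr0.R0=2 thr0.R1=0
thr0.R0=2 thr0.R1=1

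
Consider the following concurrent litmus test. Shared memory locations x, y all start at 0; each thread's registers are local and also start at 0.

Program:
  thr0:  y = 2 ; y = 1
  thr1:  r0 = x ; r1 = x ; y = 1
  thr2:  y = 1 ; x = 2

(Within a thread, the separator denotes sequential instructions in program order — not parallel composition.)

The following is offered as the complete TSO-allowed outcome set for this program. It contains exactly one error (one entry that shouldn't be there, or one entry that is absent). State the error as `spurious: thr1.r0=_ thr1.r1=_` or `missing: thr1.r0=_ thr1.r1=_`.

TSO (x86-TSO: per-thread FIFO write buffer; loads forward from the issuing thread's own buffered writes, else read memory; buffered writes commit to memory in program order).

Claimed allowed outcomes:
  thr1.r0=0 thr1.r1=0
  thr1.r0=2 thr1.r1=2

outcome vector order: (thr1.r0,thr1.r1)
[TSO] allowed = {0/0, 0/2, 2/2}
TSO∖claimed = {0/2}

missing: thr1.r0=0 thr1.r1=2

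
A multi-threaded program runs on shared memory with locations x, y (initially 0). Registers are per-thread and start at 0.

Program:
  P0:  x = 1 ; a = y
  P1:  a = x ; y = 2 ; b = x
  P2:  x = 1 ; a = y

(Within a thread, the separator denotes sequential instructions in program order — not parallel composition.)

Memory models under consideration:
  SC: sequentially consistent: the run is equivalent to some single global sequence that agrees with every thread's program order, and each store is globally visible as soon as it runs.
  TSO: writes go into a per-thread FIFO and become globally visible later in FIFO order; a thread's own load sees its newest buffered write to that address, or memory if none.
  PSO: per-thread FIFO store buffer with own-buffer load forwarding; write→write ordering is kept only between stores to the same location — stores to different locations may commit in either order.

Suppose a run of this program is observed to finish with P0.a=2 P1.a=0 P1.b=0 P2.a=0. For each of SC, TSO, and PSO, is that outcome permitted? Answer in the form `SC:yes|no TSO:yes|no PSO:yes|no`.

outcome vector order: (P0.a,P1.a,P1.b,P2.a)
SC (9): <0 0 1 0>; <0 0 1 2>; <0 1 1 0>; <0 1 1 2>; <2 0 0 2>; <2 0 1 0>; <2 0 1 2>; <2 1 1 0>; <2 1 1 2>
TSO (12): <0 0 0 0>; <0 0 0 2>; <0 0 1 0>; <0 0 1 2>; <0 1 1 0>; <0 1 1 2>; <2 0 0 0>; <2 0 0 2>; <2 0 1 0>; <2 0 1 2>; <2 1 1 0>; <2 1 1 2>
PSO (12): <0 0 0 0>; <0 0 0 2>; <0 0 1 0>; <0 0 1 2>; <0 1 1 0>; <0 1 1 2>; <2 0 0 0>; <2 0 0 2>; <2 0 1 0>; <2 0 1 2>; <2 1 1 0>; <2 1 1 2>
target <2 0 0 0> ∈ {TSO,PSO}

SC:no TSO:yes PSO:yes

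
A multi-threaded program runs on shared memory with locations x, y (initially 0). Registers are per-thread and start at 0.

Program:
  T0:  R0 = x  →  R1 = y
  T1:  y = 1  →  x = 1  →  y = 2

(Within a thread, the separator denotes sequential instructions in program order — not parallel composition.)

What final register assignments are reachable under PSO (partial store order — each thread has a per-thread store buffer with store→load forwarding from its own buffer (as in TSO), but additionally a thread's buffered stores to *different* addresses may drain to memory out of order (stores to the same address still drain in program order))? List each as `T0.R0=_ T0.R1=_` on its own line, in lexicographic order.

T0.R0=0 T0.R1=0
T0.R0=0 T0.R1=1
T0.R0=0 T0.R1=2
T0.R0=1 T0.R1=0
T0.R0=1 T0.R1=1
T0.R0=1 T0.R1=2

outcome vector order: (T0.R0,T0.R1)
|PSO outcomes| = 6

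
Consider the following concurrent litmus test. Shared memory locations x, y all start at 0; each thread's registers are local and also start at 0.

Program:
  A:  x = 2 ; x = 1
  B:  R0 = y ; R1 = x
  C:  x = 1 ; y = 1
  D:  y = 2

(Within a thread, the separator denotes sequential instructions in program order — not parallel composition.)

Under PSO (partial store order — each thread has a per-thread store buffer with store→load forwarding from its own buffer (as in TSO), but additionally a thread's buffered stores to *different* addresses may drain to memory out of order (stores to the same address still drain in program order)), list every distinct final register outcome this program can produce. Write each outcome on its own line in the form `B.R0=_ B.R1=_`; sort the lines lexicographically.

B.R0=0 B.R1=0
B.R0=0 B.R1=1
B.R0=0 B.R1=2
B.R0=1 B.R1=0
B.R0=1 B.R1=1
B.R0=1 B.R1=2
B.R0=2 B.R1=0
B.R0=2 B.R1=1
B.R0=2 B.R1=2

outcome vector order: (B.R0,B.R1)
|PSO outcomes| = 9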